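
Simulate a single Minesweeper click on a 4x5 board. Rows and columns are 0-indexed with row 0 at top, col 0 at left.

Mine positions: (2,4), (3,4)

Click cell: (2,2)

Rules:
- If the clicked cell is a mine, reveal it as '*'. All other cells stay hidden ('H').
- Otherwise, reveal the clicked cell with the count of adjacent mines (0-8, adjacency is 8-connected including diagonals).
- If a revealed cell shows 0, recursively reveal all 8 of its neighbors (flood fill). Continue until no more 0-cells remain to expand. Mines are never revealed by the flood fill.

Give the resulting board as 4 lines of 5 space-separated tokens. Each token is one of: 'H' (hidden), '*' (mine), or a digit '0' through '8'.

0 0 0 0 0
0 0 0 1 1
0 0 0 2 H
0 0 0 2 H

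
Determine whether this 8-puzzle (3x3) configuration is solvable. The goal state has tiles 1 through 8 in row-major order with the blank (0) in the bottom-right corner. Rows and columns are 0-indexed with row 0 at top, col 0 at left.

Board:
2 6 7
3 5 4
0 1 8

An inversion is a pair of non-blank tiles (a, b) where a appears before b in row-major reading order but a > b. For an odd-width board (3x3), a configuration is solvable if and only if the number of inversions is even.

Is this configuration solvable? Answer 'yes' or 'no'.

Answer: no

Derivation:
Inversions (pairs i<j in row-major order where tile[i] > tile[j] > 0): 13
13 is odd, so the puzzle is not solvable.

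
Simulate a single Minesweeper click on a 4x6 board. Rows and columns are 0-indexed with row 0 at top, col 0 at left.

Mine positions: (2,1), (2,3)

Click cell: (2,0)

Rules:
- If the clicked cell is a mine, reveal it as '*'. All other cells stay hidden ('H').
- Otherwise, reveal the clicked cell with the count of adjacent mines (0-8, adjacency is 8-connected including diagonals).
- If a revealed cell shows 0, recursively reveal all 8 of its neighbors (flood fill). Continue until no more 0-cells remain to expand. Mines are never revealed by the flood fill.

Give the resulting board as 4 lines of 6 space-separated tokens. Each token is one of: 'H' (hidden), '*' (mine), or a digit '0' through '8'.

H H H H H H
H H H H H H
1 H H H H H
H H H H H H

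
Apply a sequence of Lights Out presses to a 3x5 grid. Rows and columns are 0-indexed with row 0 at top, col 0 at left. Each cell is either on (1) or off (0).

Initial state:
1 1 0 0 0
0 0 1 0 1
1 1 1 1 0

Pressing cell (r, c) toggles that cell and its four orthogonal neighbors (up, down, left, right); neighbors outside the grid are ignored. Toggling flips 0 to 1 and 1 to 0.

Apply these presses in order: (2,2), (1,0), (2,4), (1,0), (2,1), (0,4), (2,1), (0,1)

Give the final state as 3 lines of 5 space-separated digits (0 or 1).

After press 1 at (2,2):
1 1 0 0 0
0 0 0 0 1
1 0 0 0 0

After press 2 at (1,0):
0 1 0 0 0
1 1 0 0 1
0 0 0 0 0

After press 3 at (2,4):
0 1 0 0 0
1 1 0 0 0
0 0 0 1 1

After press 4 at (1,0):
1 1 0 0 0
0 0 0 0 0
1 0 0 1 1

After press 5 at (2,1):
1 1 0 0 0
0 1 0 0 0
0 1 1 1 1

After press 6 at (0,4):
1 1 0 1 1
0 1 0 0 1
0 1 1 1 1

After press 7 at (2,1):
1 1 0 1 1
0 0 0 0 1
1 0 0 1 1

After press 8 at (0,1):
0 0 1 1 1
0 1 0 0 1
1 0 0 1 1

Answer: 0 0 1 1 1
0 1 0 0 1
1 0 0 1 1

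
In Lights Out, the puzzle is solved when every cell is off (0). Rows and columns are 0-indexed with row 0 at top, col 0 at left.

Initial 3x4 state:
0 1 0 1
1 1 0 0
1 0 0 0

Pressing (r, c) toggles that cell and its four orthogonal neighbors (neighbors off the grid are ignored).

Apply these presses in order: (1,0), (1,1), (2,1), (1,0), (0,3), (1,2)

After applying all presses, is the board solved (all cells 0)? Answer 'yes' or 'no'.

Answer: yes

Derivation:
After press 1 at (1,0):
1 1 0 1
0 0 0 0
0 0 0 0

After press 2 at (1,1):
1 0 0 1
1 1 1 0
0 1 0 0

After press 3 at (2,1):
1 0 0 1
1 0 1 0
1 0 1 0

After press 4 at (1,0):
0 0 0 1
0 1 1 0
0 0 1 0

After press 5 at (0,3):
0 0 1 0
0 1 1 1
0 0 1 0

After press 6 at (1,2):
0 0 0 0
0 0 0 0
0 0 0 0

Lights still on: 0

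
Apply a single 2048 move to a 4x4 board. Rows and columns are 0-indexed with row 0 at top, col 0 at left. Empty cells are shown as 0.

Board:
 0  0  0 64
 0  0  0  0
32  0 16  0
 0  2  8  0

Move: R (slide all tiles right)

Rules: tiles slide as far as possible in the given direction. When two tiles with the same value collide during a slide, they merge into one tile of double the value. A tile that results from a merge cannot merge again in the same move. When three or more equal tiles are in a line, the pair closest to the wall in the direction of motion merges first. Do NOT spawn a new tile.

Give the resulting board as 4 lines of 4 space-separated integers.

Slide right:
row 0: [0, 0, 0, 64] -> [0, 0, 0, 64]
row 1: [0, 0, 0, 0] -> [0, 0, 0, 0]
row 2: [32, 0, 16, 0] -> [0, 0, 32, 16]
row 3: [0, 2, 8, 0] -> [0, 0, 2, 8]

Answer:  0  0  0 64
 0  0  0  0
 0  0 32 16
 0  0  2  8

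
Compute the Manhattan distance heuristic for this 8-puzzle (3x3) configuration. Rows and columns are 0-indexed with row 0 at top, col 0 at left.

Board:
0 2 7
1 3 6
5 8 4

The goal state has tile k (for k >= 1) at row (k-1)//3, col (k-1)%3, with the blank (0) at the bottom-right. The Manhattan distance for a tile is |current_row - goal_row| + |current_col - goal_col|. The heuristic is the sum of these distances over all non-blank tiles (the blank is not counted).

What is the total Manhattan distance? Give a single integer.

Answer: 12

Derivation:
Tile 2: at (0,1), goal (0,1), distance |0-0|+|1-1| = 0
Tile 7: at (0,2), goal (2,0), distance |0-2|+|2-0| = 4
Tile 1: at (1,0), goal (0,0), distance |1-0|+|0-0| = 1
Tile 3: at (1,1), goal (0,2), distance |1-0|+|1-2| = 2
Tile 6: at (1,2), goal (1,2), distance |1-1|+|2-2| = 0
Tile 5: at (2,0), goal (1,1), distance |2-1|+|0-1| = 2
Tile 8: at (2,1), goal (2,1), distance |2-2|+|1-1| = 0
Tile 4: at (2,2), goal (1,0), distance |2-1|+|2-0| = 3
Sum: 0 + 4 + 1 + 2 + 0 + 2 + 0 + 3 = 12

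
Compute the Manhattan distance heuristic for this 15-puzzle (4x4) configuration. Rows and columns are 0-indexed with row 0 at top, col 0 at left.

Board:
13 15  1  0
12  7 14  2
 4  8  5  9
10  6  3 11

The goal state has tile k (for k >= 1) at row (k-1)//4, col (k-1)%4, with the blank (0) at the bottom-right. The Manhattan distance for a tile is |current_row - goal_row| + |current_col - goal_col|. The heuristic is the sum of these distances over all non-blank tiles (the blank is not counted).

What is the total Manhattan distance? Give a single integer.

Tile 13: at (0,0), goal (3,0), distance |0-3|+|0-0| = 3
Tile 15: at (0,1), goal (3,2), distance |0-3|+|1-2| = 4
Tile 1: at (0,2), goal (0,0), distance |0-0|+|2-0| = 2
Tile 12: at (1,0), goal (2,3), distance |1-2|+|0-3| = 4
Tile 7: at (1,1), goal (1,2), distance |1-1|+|1-2| = 1
Tile 14: at (1,2), goal (3,1), distance |1-3|+|2-1| = 3
Tile 2: at (1,3), goal (0,1), distance |1-0|+|3-1| = 3
Tile 4: at (2,0), goal (0,3), distance |2-0|+|0-3| = 5
Tile 8: at (2,1), goal (1,3), distance |2-1|+|1-3| = 3
Tile 5: at (2,2), goal (1,0), distance |2-1|+|2-0| = 3
Tile 9: at (2,3), goal (2,0), distance |2-2|+|3-0| = 3
Tile 10: at (3,0), goal (2,1), distance |3-2|+|0-1| = 2
Tile 6: at (3,1), goal (1,1), distance |3-1|+|1-1| = 2
Tile 3: at (3,2), goal (0,2), distance |3-0|+|2-2| = 3
Tile 11: at (3,3), goal (2,2), distance |3-2|+|3-2| = 2
Sum: 3 + 4 + 2 + 4 + 1 + 3 + 3 + 5 + 3 + 3 + 3 + 2 + 2 + 3 + 2 = 43

Answer: 43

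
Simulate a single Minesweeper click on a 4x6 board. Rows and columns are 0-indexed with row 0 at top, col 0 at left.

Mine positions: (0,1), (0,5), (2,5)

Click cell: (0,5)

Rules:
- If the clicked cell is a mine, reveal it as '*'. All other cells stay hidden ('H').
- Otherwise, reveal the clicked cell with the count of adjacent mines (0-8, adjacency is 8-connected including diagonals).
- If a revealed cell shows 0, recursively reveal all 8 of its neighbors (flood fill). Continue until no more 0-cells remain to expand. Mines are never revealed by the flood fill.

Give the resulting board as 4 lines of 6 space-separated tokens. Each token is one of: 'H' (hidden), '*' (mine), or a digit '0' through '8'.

H H H H H *
H H H H H H
H H H H H H
H H H H H H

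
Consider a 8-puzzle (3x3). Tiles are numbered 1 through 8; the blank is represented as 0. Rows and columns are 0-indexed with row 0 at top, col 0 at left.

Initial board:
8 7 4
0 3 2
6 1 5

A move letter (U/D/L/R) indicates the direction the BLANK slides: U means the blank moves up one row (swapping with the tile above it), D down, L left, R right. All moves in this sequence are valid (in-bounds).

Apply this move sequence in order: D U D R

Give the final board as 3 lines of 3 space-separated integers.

After move 1 (D):
8 7 4
6 3 2
0 1 5

After move 2 (U):
8 7 4
0 3 2
6 1 5

After move 3 (D):
8 7 4
6 3 2
0 1 5

After move 4 (R):
8 7 4
6 3 2
1 0 5

Answer: 8 7 4
6 3 2
1 0 5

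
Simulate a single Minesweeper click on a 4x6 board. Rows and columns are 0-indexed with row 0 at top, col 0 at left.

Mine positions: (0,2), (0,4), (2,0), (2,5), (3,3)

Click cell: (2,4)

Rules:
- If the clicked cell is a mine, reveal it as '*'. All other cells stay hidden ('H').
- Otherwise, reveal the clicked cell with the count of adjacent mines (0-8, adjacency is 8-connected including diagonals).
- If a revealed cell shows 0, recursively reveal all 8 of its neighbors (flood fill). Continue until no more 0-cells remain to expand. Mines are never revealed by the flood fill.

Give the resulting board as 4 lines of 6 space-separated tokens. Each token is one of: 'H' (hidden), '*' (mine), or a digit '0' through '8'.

H H H H H H
H H H H H H
H H H H 2 H
H H H H H H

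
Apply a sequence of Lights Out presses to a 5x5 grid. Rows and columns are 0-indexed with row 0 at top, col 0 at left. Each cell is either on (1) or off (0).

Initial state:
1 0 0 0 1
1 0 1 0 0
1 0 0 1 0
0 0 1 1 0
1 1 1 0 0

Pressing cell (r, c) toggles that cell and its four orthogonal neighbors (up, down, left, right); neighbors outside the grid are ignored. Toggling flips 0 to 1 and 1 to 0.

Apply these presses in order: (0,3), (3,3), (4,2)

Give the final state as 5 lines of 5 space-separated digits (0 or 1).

Answer: 1 0 1 1 0
1 0 1 1 0
1 0 0 0 0
0 0 1 0 1
1 0 0 0 0

Derivation:
After press 1 at (0,3):
1 0 1 1 0
1 0 1 1 0
1 0 0 1 0
0 0 1 1 0
1 1 1 0 0

After press 2 at (3,3):
1 0 1 1 0
1 0 1 1 0
1 0 0 0 0
0 0 0 0 1
1 1 1 1 0

After press 3 at (4,2):
1 0 1 1 0
1 0 1 1 0
1 0 0 0 0
0 0 1 0 1
1 0 0 0 0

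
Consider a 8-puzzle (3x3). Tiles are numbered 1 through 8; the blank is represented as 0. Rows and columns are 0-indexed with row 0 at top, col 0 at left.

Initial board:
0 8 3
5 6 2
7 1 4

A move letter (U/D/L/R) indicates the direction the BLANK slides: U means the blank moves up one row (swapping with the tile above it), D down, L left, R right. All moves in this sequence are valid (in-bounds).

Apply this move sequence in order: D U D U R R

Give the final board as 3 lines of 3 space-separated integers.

Answer: 8 3 0
5 6 2
7 1 4

Derivation:
After move 1 (D):
5 8 3
0 6 2
7 1 4

After move 2 (U):
0 8 3
5 6 2
7 1 4

After move 3 (D):
5 8 3
0 6 2
7 1 4

After move 4 (U):
0 8 3
5 6 2
7 1 4

After move 5 (R):
8 0 3
5 6 2
7 1 4

After move 6 (R):
8 3 0
5 6 2
7 1 4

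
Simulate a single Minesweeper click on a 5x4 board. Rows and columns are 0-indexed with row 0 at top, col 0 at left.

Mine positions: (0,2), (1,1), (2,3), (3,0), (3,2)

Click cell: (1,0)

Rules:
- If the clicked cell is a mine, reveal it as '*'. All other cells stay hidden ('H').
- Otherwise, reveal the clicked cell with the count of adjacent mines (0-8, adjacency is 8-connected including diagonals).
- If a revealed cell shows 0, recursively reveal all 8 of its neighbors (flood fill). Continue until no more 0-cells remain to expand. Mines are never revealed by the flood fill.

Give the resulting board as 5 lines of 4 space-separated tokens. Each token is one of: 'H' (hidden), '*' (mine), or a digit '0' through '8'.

H H H H
1 H H H
H H H H
H H H H
H H H H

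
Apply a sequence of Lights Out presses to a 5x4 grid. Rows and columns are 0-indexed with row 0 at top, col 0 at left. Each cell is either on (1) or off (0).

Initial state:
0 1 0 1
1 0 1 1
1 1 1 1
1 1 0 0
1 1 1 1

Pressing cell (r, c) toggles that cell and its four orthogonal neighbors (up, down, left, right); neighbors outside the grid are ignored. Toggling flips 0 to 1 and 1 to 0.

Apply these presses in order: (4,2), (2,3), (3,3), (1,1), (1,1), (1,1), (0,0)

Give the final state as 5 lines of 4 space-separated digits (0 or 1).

Answer: 1 1 0 1
1 1 0 0
1 0 0 1
1 1 0 0
1 0 0 1

Derivation:
After press 1 at (4,2):
0 1 0 1
1 0 1 1
1 1 1 1
1 1 1 0
1 0 0 0

After press 2 at (2,3):
0 1 0 1
1 0 1 0
1 1 0 0
1 1 1 1
1 0 0 0

After press 3 at (3,3):
0 1 0 1
1 0 1 0
1 1 0 1
1 1 0 0
1 0 0 1

After press 4 at (1,1):
0 0 0 1
0 1 0 0
1 0 0 1
1 1 0 0
1 0 0 1

After press 5 at (1,1):
0 1 0 1
1 0 1 0
1 1 0 1
1 1 0 0
1 0 0 1

After press 6 at (1,1):
0 0 0 1
0 1 0 0
1 0 0 1
1 1 0 0
1 0 0 1

After press 7 at (0,0):
1 1 0 1
1 1 0 0
1 0 0 1
1 1 0 0
1 0 0 1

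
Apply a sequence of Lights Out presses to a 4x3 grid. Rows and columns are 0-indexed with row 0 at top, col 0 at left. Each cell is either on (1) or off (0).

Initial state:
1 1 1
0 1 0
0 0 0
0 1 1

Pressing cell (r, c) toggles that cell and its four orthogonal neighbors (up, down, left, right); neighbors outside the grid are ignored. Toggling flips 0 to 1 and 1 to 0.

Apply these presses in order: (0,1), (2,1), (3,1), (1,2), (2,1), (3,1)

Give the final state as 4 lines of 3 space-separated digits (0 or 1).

Answer: 0 0 1
0 1 1
0 0 1
0 1 1

Derivation:
After press 1 at (0,1):
0 0 0
0 0 0
0 0 0
0 1 1

After press 2 at (2,1):
0 0 0
0 1 0
1 1 1
0 0 1

After press 3 at (3,1):
0 0 0
0 1 0
1 0 1
1 1 0

After press 4 at (1,2):
0 0 1
0 0 1
1 0 0
1 1 0

After press 5 at (2,1):
0 0 1
0 1 1
0 1 1
1 0 0

After press 6 at (3,1):
0 0 1
0 1 1
0 0 1
0 1 1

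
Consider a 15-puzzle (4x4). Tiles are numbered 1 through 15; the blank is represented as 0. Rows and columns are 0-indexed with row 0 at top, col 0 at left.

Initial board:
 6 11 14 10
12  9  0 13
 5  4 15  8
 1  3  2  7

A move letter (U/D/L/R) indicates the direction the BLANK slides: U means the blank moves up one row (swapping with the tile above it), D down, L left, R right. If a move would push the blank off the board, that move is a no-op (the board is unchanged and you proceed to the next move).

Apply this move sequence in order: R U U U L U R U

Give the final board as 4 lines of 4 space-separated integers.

After move 1 (R):
 6 11 14 10
12  9 13  0
 5  4 15  8
 1  3  2  7

After move 2 (U):
 6 11 14  0
12  9 13 10
 5  4 15  8
 1  3  2  7

After move 3 (U):
 6 11 14  0
12  9 13 10
 5  4 15  8
 1  3  2  7

After move 4 (U):
 6 11 14  0
12  9 13 10
 5  4 15  8
 1  3  2  7

After move 5 (L):
 6 11  0 14
12  9 13 10
 5  4 15  8
 1  3  2  7

After move 6 (U):
 6 11  0 14
12  9 13 10
 5  4 15  8
 1  3  2  7

After move 7 (R):
 6 11 14  0
12  9 13 10
 5  4 15  8
 1  3  2  7

After move 8 (U):
 6 11 14  0
12  9 13 10
 5  4 15  8
 1  3  2  7

Answer:  6 11 14  0
12  9 13 10
 5  4 15  8
 1  3  2  7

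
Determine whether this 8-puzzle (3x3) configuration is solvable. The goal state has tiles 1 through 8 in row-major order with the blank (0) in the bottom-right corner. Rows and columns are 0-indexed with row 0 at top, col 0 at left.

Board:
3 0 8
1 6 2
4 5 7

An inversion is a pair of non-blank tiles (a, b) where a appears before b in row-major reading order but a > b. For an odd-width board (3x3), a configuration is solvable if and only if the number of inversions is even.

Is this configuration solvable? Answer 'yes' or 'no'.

Inversions (pairs i<j in row-major order where tile[i] > tile[j] > 0): 11
11 is odd, so the puzzle is not solvable.

Answer: no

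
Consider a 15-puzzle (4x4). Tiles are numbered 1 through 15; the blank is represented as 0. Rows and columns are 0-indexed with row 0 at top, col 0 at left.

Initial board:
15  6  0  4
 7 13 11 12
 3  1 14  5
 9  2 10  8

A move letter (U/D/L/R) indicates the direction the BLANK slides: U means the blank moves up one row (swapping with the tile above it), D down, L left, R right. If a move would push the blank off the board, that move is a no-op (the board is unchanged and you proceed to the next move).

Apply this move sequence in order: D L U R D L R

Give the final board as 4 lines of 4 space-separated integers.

Answer: 15 11 13  4
 7  6  0 12
 3  1 14  5
 9  2 10  8

Derivation:
After move 1 (D):
15  6 11  4
 7 13  0 12
 3  1 14  5
 9  2 10  8

After move 2 (L):
15  6 11  4
 7  0 13 12
 3  1 14  5
 9  2 10  8

After move 3 (U):
15  0 11  4
 7  6 13 12
 3  1 14  5
 9  2 10  8

After move 4 (R):
15 11  0  4
 7  6 13 12
 3  1 14  5
 9  2 10  8

After move 5 (D):
15 11 13  4
 7  6  0 12
 3  1 14  5
 9  2 10  8

After move 6 (L):
15 11 13  4
 7  0  6 12
 3  1 14  5
 9  2 10  8

After move 7 (R):
15 11 13  4
 7  6  0 12
 3  1 14  5
 9  2 10  8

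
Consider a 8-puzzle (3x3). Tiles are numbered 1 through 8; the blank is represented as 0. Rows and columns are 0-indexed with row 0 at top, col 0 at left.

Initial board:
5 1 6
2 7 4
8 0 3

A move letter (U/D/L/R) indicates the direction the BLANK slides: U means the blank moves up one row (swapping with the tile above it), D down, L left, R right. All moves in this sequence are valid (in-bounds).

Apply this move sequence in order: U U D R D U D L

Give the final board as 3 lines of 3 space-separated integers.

After move 1 (U):
5 1 6
2 0 4
8 7 3

After move 2 (U):
5 0 6
2 1 4
8 7 3

After move 3 (D):
5 1 6
2 0 4
8 7 3

After move 4 (R):
5 1 6
2 4 0
8 7 3

After move 5 (D):
5 1 6
2 4 3
8 7 0

After move 6 (U):
5 1 6
2 4 0
8 7 3

After move 7 (D):
5 1 6
2 4 3
8 7 0

After move 8 (L):
5 1 6
2 4 3
8 0 7

Answer: 5 1 6
2 4 3
8 0 7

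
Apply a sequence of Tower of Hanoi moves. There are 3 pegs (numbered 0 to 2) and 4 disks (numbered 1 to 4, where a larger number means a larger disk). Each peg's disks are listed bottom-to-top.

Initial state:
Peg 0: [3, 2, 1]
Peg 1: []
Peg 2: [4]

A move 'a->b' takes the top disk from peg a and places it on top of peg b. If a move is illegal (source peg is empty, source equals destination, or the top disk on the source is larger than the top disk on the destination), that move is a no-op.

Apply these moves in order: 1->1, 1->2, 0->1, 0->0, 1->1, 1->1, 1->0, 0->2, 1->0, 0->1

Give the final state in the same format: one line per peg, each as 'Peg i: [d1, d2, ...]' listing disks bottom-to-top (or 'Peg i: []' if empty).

After move 1 (1->1):
Peg 0: [3, 2, 1]
Peg 1: []
Peg 2: [4]

After move 2 (1->2):
Peg 0: [3, 2, 1]
Peg 1: []
Peg 2: [4]

After move 3 (0->1):
Peg 0: [3, 2]
Peg 1: [1]
Peg 2: [4]

After move 4 (0->0):
Peg 0: [3, 2]
Peg 1: [1]
Peg 2: [4]

After move 5 (1->1):
Peg 0: [3, 2]
Peg 1: [1]
Peg 2: [4]

After move 6 (1->1):
Peg 0: [3, 2]
Peg 1: [1]
Peg 2: [4]

After move 7 (1->0):
Peg 0: [3, 2, 1]
Peg 1: []
Peg 2: [4]

After move 8 (0->2):
Peg 0: [3, 2]
Peg 1: []
Peg 2: [4, 1]

After move 9 (1->0):
Peg 0: [3, 2]
Peg 1: []
Peg 2: [4, 1]

After move 10 (0->1):
Peg 0: [3]
Peg 1: [2]
Peg 2: [4, 1]

Answer: Peg 0: [3]
Peg 1: [2]
Peg 2: [4, 1]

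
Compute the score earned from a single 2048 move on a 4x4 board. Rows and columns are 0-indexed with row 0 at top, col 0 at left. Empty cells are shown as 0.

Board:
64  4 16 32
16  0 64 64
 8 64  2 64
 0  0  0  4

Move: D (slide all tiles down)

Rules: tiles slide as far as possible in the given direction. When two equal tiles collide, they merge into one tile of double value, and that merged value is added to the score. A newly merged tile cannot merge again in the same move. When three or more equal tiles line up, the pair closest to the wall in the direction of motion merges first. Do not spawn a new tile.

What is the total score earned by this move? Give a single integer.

Slide down:
col 0: [64, 16, 8, 0] -> [0, 64, 16, 8]  score +0 (running 0)
col 1: [4, 0, 64, 0] -> [0, 0, 4, 64]  score +0 (running 0)
col 2: [16, 64, 2, 0] -> [0, 16, 64, 2]  score +0 (running 0)
col 3: [32, 64, 64, 4] -> [0, 32, 128, 4]  score +128 (running 128)
Board after move:
  0   0   0   0
 64   0  16  32
 16   4  64 128
  8  64   2   4

Answer: 128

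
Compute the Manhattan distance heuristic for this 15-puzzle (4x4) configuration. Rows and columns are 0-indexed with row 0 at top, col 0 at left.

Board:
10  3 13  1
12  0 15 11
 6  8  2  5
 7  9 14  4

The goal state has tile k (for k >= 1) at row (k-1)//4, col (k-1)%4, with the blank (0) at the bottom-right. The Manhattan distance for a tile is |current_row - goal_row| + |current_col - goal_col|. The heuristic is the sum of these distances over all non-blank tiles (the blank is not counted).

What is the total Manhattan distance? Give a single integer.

Answer: 42

Derivation:
Tile 10: (0,0)->(2,1) = 3
Tile 3: (0,1)->(0,2) = 1
Tile 13: (0,2)->(3,0) = 5
Tile 1: (0,3)->(0,0) = 3
Tile 12: (1,0)->(2,3) = 4
Tile 15: (1,2)->(3,2) = 2
Tile 11: (1,3)->(2,2) = 2
Tile 6: (2,0)->(1,1) = 2
Tile 8: (2,1)->(1,3) = 3
Tile 2: (2,2)->(0,1) = 3
Tile 5: (2,3)->(1,0) = 4
Tile 7: (3,0)->(1,2) = 4
Tile 9: (3,1)->(2,0) = 2
Tile 14: (3,2)->(3,1) = 1
Tile 4: (3,3)->(0,3) = 3
Sum: 3 + 1 + 5 + 3 + 4 + 2 + 2 + 2 + 3 + 3 + 4 + 4 + 2 + 1 + 3 = 42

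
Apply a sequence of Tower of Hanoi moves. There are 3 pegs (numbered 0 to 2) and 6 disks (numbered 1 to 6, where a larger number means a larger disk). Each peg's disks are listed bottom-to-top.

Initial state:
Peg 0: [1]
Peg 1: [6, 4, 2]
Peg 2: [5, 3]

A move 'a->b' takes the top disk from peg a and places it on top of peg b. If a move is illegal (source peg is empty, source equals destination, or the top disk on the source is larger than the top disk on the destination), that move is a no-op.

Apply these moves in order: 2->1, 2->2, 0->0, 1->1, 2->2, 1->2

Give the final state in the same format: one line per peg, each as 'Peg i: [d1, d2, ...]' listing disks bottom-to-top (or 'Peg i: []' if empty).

Answer: Peg 0: [1]
Peg 1: [6, 4]
Peg 2: [5, 3, 2]

Derivation:
After move 1 (2->1):
Peg 0: [1]
Peg 1: [6, 4, 2]
Peg 2: [5, 3]

After move 2 (2->2):
Peg 0: [1]
Peg 1: [6, 4, 2]
Peg 2: [5, 3]

After move 3 (0->0):
Peg 0: [1]
Peg 1: [6, 4, 2]
Peg 2: [5, 3]

After move 4 (1->1):
Peg 0: [1]
Peg 1: [6, 4, 2]
Peg 2: [5, 3]

After move 5 (2->2):
Peg 0: [1]
Peg 1: [6, 4, 2]
Peg 2: [5, 3]

After move 6 (1->2):
Peg 0: [1]
Peg 1: [6, 4]
Peg 2: [5, 3, 2]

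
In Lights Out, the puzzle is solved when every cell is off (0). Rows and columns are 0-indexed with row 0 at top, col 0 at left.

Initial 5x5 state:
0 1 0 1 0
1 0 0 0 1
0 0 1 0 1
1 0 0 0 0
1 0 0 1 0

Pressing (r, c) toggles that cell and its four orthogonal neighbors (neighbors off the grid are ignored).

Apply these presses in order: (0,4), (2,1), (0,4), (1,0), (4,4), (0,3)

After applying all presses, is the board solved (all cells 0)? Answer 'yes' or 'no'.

After press 1 at (0,4):
0 1 0 0 1
1 0 0 0 0
0 0 1 0 1
1 0 0 0 0
1 0 0 1 0

After press 2 at (2,1):
0 1 0 0 1
1 1 0 0 0
1 1 0 0 1
1 1 0 0 0
1 0 0 1 0

After press 3 at (0,4):
0 1 0 1 0
1 1 0 0 1
1 1 0 0 1
1 1 0 0 0
1 0 0 1 0

After press 4 at (1,0):
1 1 0 1 0
0 0 0 0 1
0 1 0 0 1
1 1 0 0 0
1 0 0 1 0

After press 5 at (4,4):
1 1 0 1 0
0 0 0 0 1
0 1 0 0 1
1 1 0 0 1
1 0 0 0 1

After press 6 at (0,3):
1 1 1 0 1
0 0 0 1 1
0 1 0 0 1
1 1 0 0 1
1 0 0 0 1

Lights still on: 13

Answer: no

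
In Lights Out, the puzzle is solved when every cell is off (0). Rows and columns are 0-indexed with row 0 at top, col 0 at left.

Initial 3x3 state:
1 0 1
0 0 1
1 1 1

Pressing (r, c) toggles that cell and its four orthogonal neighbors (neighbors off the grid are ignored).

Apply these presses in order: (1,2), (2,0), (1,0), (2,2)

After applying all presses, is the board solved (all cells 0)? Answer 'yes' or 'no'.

Answer: no

Derivation:
After press 1 at (1,2):
1 0 0
0 1 0
1 1 0

After press 2 at (2,0):
1 0 0
1 1 0
0 0 0

After press 3 at (1,0):
0 0 0
0 0 0
1 0 0

After press 4 at (2,2):
0 0 0
0 0 1
1 1 1

Lights still on: 4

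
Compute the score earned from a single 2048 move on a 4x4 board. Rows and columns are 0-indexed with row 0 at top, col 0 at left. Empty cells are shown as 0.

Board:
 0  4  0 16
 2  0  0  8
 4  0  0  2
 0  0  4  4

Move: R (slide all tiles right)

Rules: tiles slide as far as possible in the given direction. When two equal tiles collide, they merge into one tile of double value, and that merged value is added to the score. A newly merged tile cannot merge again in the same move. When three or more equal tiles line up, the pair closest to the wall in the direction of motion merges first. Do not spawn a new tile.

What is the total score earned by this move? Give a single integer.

Answer: 8

Derivation:
Slide right:
row 0: [0, 4, 0, 16] -> [0, 0, 4, 16]  score +0 (running 0)
row 1: [2, 0, 0, 8] -> [0, 0, 2, 8]  score +0 (running 0)
row 2: [4, 0, 0, 2] -> [0, 0, 4, 2]  score +0 (running 0)
row 3: [0, 0, 4, 4] -> [0, 0, 0, 8]  score +8 (running 8)
Board after move:
 0  0  4 16
 0  0  2  8
 0  0  4  2
 0  0  0  8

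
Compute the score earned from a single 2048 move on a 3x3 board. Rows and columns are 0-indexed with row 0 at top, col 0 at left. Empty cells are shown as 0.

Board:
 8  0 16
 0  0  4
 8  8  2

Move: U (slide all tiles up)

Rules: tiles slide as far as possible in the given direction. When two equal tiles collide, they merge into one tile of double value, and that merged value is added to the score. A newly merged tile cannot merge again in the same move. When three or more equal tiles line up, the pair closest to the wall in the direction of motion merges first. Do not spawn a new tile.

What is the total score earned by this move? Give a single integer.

Answer: 16

Derivation:
Slide up:
col 0: [8, 0, 8] -> [16, 0, 0]  score +16 (running 16)
col 1: [0, 0, 8] -> [8, 0, 0]  score +0 (running 16)
col 2: [16, 4, 2] -> [16, 4, 2]  score +0 (running 16)
Board after move:
16  8 16
 0  0  4
 0  0  2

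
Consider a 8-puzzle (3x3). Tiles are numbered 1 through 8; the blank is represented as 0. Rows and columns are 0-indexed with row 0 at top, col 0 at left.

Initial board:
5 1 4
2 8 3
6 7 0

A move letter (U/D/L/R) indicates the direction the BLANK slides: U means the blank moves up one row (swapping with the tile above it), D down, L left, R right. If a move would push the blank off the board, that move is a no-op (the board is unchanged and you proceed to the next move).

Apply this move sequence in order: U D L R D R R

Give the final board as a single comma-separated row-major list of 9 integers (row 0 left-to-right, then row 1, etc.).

Answer: 5, 1, 4, 2, 8, 3, 6, 7, 0

Derivation:
After move 1 (U):
5 1 4
2 8 0
6 7 3

After move 2 (D):
5 1 4
2 8 3
6 7 0

After move 3 (L):
5 1 4
2 8 3
6 0 7

After move 4 (R):
5 1 4
2 8 3
6 7 0

After move 5 (D):
5 1 4
2 8 3
6 7 0

After move 6 (R):
5 1 4
2 8 3
6 7 0

After move 7 (R):
5 1 4
2 8 3
6 7 0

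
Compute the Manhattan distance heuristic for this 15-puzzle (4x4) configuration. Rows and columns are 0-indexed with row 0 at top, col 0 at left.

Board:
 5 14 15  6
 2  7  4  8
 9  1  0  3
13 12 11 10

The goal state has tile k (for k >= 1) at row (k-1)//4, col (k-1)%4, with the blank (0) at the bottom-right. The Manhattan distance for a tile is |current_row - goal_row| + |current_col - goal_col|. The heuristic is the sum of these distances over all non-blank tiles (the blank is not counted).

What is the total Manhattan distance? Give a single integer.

Answer: 28

Derivation:
Tile 5: (0,0)->(1,0) = 1
Tile 14: (0,1)->(3,1) = 3
Tile 15: (0,2)->(3,2) = 3
Tile 6: (0,3)->(1,1) = 3
Tile 2: (1,0)->(0,1) = 2
Tile 7: (1,1)->(1,2) = 1
Tile 4: (1,2)->(0,3) = 2
Tile 8: (1,3)->(1,3) = 0
Tile 9: (2,0)->(2,0) = 0
Tile 1: (2,1)->(0,0) = 3
Tile 3: (2,3)->(0,2) = 3
Tile 13: (3,0)->(3,0) = 0
Tile 12: (3,1)->(2,3) = 3
Tile 11: (3,2)->(2,2) = 1
Tile 10: (3,3)->(2,1) = 3
Sum: 1 + 3 + 3 + 3 + 2 + 1 + 2 + 0 + 0 + 3 + 3 + 0 + 3 + 1 + 3 = 28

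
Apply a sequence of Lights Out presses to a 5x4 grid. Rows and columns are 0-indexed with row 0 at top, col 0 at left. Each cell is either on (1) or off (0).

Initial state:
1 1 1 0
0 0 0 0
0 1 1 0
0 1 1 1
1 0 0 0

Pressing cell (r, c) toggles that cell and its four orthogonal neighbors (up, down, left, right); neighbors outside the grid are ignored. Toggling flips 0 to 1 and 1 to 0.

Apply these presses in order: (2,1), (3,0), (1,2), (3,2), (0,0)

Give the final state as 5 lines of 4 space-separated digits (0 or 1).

After press 1 at (2,1):
1 1 1 0
0 1 0 0
1 0 0 0
0 0 1 1
1 0 0 0

After press 2 at (3,0):
1 1 1 0
0 1 0 0
0 0 0 0
1 1 1 1
0 0 0 0

After press 3 at (1,2):
1 1 0 0
0 0 1 1
0 0 1 0
1 1 1 1
0 0 0 0

After press 4 at (3,2):
1 1 0 0
0 0 1 1
0 0 0 0
1 0 0 0
0 0 1 0

After press 5 at (0,0):
0 0 0 0
1 0 1 1
0 0 0 0
1 0 0 0
0 0 1 0

Answer: 0 0 0 0
1 0 1 1
0 0 0 0
1 0 0 0
0 0 1 0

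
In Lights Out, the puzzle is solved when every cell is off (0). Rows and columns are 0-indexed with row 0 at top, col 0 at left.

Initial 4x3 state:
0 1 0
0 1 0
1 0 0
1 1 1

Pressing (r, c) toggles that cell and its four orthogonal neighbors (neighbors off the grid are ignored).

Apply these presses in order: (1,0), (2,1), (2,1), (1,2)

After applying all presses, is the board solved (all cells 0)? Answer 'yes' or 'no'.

Answer: no

Derivation:
After press 1 at (1,0):
1 1 0
1 0 0
0 0 0
1 1 1

After press 2 at (2,1):
1 1 0
1 1 0
1 1 1
1 0 1

After press 3 at (2,1):
1 1 0
1 0 0
0 0 0
1 1 1

After press 4 at (1,2):
1 1 1
1 1 1
0 0 1
1 1 1

Lights still on: 10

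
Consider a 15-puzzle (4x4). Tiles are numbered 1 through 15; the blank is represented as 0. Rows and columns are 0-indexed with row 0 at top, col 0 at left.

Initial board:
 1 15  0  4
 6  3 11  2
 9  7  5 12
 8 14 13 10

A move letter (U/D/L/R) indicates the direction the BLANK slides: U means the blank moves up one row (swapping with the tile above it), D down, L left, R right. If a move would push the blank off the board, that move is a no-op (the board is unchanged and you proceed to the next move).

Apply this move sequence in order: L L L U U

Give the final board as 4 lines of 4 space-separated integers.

After move 1 (L):
 1  0 15  4
 6  3 11  2
 9  7  5 12
 8 14 13 10

After move 2 (L):
 0  1 15  4
 6  3 11  2
 9  7  5 12
 8 14 13 10

After move 3 (L):
 0  1 15  4
 6  3 11  2
 9  7  5 12
 8 14 13 10

After move 4 (U):
 0  1 15  4
 6  3 11  2
 9  7  5 12
 8 14 13 10

After move 5 (U):
 0  1 15  4
 6  3 11  2
 9  7  5 12
 8 14 13 10

Answer:  0  1 15  4
 6  3 11  2
 9  7  5 12
 8 14 13 10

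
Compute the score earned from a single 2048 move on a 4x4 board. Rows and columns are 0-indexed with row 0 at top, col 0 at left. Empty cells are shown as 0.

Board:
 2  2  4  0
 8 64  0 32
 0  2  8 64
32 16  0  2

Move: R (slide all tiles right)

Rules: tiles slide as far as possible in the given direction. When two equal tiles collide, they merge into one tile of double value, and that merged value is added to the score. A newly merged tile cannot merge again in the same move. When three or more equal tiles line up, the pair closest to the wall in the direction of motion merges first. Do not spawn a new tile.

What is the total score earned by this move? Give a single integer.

Slide right:
row 0: [2, 2, 4, 0] -> [0, 0, 4, 4]  score +4 (running 4)
row 1: [8, 64, 0, 32] -> [0, 8, 64, 32]  score +0 (running 4)
row 2: [0, 2, 8, 64] -> [0, 2, 8, 64]  score +0 (running 4)
row 3: [32, 16, 0, 2] -> [0, 32, 16, 2]  score +0 (running 4)
Board after move:
 0  0  4  4
 0  8 64 32
 0  2  8 64
 0 32 16  2

Answer: 4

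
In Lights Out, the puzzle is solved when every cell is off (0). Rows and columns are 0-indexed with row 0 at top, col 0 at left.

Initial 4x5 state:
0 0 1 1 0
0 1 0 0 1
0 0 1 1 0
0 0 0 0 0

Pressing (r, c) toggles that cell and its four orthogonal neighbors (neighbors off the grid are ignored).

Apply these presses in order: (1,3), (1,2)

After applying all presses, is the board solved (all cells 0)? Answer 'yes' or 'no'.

After press 1 at (1,3):
0 0 1 0 0
0 1 1 1 0
0 0 1 0 0
0 0 0 0 0

After press 2 at (1,2):
0 0 0 0 0
0 0 0 0 0
0 0 0 0 0
0 0 0 0 0

Lights still on: 0

Answer: yes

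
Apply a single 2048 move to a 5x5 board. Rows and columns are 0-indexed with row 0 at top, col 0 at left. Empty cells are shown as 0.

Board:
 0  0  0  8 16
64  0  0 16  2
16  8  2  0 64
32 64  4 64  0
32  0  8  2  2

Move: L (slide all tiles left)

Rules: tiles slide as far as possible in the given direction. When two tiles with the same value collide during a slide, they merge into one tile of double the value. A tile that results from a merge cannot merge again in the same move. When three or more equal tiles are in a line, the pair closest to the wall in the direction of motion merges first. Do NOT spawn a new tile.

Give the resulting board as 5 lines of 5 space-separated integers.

Slide left:
row 0: [0, 0, 0, 8, 16] -> [8, 16, 0, 0, 0]
row 1: [64, 0, 0, 16, 2] -> [64, 16, 2, 0, 0]
row 2: [16, 8, 2, 0, 64] -> [16, 8, 2, 64, 0]
row 3: [32, 64, 4, 64, 0] -> [32, 64, 4, 64, 0]
row 4: [32, 0, 8, 2, 2] -> [32, 8, 4, 0, 0]

Answer:  8 16  0  0  0
64 16  2  0  0
16  8  2 64  0
32 64  4 64  0
32  8  4  0  0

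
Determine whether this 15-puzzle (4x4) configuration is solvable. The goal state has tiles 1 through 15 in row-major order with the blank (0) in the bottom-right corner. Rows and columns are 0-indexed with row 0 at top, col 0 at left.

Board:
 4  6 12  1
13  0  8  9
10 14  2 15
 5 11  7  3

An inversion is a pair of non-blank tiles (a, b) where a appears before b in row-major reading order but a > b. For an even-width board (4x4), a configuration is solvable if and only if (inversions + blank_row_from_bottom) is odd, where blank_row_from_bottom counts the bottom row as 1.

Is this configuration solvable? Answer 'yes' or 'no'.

Inversions: 49
Blank is in row 1 (0-indexed from top), which is row 3 counting from the bottom (bottom = 1).
49 + 3 = 52, which is even, so the puzzle is not solvable.

Answer: no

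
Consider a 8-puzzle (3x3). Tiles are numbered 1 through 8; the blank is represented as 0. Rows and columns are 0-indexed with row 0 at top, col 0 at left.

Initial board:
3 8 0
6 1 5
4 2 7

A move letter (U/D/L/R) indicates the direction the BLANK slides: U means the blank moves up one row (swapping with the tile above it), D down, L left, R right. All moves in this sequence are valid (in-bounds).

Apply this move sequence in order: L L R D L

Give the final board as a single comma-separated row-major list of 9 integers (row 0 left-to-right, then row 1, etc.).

Answer: 3, 1, 8, 0, 6, 5, 4, 2, 7

Derivation:
After move 1 (L):
3 0 8
6 1 5
4 2 7

After move 2 (L):
0 3 8
6 1 5
4 2 7

After move 3 (R):
3 0 8
6 1 5
4 2 7

After move 4 (D):
3 1 8
6 0 5
4 2 7

After move 5 (L):
3 1 8
0 6 5
4 2 7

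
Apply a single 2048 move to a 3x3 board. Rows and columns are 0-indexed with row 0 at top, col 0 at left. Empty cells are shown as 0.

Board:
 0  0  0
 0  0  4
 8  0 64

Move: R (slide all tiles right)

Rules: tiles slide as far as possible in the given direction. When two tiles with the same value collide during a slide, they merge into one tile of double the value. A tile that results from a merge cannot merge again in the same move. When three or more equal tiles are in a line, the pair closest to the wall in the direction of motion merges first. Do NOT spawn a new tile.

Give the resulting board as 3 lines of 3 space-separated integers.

Slide right:
row 0: [0, 0, 0] -> [0, 0, 0]
row 1: [0, 0, 4] -> [0, 0, 4]
row 2: [8, 0, 64] -> [0, 8, 64]

Answer:  0  0  0
 0  0  4
 0  8 64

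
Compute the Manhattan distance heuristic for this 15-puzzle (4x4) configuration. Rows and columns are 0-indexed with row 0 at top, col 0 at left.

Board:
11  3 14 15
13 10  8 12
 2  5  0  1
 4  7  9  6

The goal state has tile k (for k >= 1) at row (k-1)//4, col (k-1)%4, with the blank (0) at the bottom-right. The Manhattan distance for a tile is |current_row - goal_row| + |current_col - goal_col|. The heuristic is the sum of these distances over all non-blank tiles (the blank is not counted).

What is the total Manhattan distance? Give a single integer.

Answer: 44

Derivation:
Tile 11: at (0,0), goal (2,2), distance |0-2|+|0-2| = 4
Tile 3: at (0,1), goal (0,2), distance |0-0|+|1-2| = 1
Tile 14: at (0,2), goal (3,1), distance |0-3|+|2-1| = 4
Tile 15: at (0,3), goal (3,2), distance |0-3|+|3-2| = 4
Tile 13: at (1,0), goal (3,0), distance |1-3|+|0-0| = 2
Tile 10: at (1,1), goal (2,1), distance |1-2|+|1-1| = 1
Tile 8: at (1,2), goal (1,3), distance |1-1|+|2-3| = 1
Tile 12: at (1,3), goal (2,3), distance |1-2|+|3-3| = 1
Tile 2: at (2,0), goal (0,1), distance |2-0|+|0-1| = 3
Tile 5: at (2,1), goal (1,0), distance |2-1|+|1-0| = 2
Tile 1: at (2,3), goal (0,0), distance |2-0|+|3-0| = 5
Tile 4: at (3,0), goal (0,3), distance |3-0|+|0-3| = 6
Tile 7: at (3,1), goal (1,2), distance |3-1|+|1-2| = 3
Tile 9: at (3,2), goal (2,0), distance |3-2|+|2-0| = 3
Tile 6: at (3,3), goal (1,1), distance |3-1|+|3-1| = 4
Sum: 4 + 1 + 4 + 4 + 2 + 1 + 1 + 1 + 3 + 2 + 5 + 6 + 3 + 3 + 4 = 44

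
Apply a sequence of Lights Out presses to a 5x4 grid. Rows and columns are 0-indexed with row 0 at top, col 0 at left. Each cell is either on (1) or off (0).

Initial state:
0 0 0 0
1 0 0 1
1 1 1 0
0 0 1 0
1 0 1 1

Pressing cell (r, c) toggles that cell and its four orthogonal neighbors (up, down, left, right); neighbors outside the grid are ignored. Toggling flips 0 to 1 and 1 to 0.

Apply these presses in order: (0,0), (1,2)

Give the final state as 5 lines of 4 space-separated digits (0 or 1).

Answer: 1 1 1 0
0 1 1 0
1 1 0 0
0 0 1 0
1 0 1 1

Derivation:
After press 1 at (0,0):
1 1 0 0
0 0 0 1
1 1 1 0
0 0 1 0
1 0 1 1

After press 2 at (1,2):
1 1 1 0
0 1 1 0
1 1 0 0
0 0 1 0
1 0 1 1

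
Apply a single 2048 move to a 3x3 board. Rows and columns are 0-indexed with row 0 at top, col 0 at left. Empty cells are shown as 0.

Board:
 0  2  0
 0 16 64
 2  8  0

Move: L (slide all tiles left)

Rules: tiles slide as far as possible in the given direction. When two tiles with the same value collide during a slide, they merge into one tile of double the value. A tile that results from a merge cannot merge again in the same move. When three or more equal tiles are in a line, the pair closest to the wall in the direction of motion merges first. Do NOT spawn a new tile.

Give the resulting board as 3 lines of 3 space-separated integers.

Slide left:
row 0: [0, 2, 0] -> [2, 0, 0]
row 1: [0, 16, 64] -> [16, 64, 0]
row 2: [2, 8, 0] -> [2, 8, 0]

Answer:  2  0  0
16 64  0
 2  8  0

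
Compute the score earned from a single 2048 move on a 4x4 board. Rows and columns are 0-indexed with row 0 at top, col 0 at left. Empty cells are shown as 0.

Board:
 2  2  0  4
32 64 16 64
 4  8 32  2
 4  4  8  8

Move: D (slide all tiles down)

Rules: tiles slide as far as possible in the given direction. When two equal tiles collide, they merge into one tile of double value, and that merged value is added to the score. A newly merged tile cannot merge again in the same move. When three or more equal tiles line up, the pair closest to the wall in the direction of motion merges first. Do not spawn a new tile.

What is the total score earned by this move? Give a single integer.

Slide down:
col 0: [2, 32, 4, 4] -> [0, 2, 32, 8]  score +8 (running 8)
col 1: [2, 64, 8, 4] -> [2, 64, 8, 4]  score +0 (running 8)
col 2: [0, 16, 32, 8] -> [0, 16, 32, 8]  score +0 (running 8)
col 3: [4, 64, 2, 8] -> [4, 64, 2, 8]  score +0 (running 8)
Board after move:
 0  2  0  4
 2 64 16 64
32  8 32  2
 8  4  8  8

Answer: 8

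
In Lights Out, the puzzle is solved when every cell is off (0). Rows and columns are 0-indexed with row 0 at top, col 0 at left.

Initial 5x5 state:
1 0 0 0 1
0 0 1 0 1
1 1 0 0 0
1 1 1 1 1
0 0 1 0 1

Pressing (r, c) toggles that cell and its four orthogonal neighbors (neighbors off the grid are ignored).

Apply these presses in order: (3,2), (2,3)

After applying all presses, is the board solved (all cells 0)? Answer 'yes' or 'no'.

After press 1 at (3,2):
1 0 0 0 1
0 0 1 0 1
1 1 1 0 0
1 0 0 0 1
0 0 0 0 1

After press 2 at (2,3):
1 0 0 0 1
0 0 1 1 1
1 1 0 1 1
1 0 0 1 1
0 0 0 0 1

Lights still on: 13

Answer: no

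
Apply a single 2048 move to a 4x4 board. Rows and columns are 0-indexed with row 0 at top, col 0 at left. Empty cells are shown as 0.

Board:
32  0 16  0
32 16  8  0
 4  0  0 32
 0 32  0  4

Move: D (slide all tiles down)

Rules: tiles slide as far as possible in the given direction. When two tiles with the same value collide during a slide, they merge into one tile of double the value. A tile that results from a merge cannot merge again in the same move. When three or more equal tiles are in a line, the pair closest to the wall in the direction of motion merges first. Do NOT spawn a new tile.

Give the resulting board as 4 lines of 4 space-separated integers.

Answer:  0  0  0  0
 0  0  0  0
64 16 16 32
 4 32  8  4

Derivation:
Slide down:
col 0: [32, 32, 4, 0] -> [0, 0, 64, 4]
col 1: [0, 16, 0, 32] -> [0, 0, 16, 32]
col 2: [16, 8, 0, 0] -> [0, 0, 16, 8]
col 3: [0, 0, 32, 4] -> [0, 0, 32, 4]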